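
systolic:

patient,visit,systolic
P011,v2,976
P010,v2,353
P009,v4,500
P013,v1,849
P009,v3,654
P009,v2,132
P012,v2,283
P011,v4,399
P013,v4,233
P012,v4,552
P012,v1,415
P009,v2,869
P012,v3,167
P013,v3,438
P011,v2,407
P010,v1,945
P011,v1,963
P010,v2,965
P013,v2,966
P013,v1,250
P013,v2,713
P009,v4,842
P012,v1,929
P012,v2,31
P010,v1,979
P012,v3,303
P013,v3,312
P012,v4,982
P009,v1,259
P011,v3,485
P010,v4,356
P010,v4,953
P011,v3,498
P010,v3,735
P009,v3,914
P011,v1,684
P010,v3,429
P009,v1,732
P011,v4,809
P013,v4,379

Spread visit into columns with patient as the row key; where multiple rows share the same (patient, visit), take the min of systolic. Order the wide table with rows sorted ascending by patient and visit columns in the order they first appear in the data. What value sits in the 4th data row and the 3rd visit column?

With rows sorted ascending by patient, row 4 is patient=P012. visit columns in first-appearance order: v2, v4, v1, v3; column 3 is v1.
Long rows with patient=P012, visit=v1: min(415, 929) = 415.

415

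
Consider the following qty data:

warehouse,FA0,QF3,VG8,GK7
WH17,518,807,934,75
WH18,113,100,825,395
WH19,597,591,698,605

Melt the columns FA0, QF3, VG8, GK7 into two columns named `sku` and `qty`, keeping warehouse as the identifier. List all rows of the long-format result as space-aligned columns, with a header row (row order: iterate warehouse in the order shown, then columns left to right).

Each (warehouse, column) pair becomes one row: 3 × 4 = 12 rows.
For example, (WH17, FA0) → qty=518.

warehouse  sku  qty
WH17       FA0  518
WH17       QF3  807
WH17       VG8  934
WH17       GK7  75 
WH18       FA0  113
WH18       QF3  100
WH18       VG8  825
WH18       GK7  395
WH19       FA0  597
WH19       QF3  591
WH19       VG8  698
WH19       GK7  605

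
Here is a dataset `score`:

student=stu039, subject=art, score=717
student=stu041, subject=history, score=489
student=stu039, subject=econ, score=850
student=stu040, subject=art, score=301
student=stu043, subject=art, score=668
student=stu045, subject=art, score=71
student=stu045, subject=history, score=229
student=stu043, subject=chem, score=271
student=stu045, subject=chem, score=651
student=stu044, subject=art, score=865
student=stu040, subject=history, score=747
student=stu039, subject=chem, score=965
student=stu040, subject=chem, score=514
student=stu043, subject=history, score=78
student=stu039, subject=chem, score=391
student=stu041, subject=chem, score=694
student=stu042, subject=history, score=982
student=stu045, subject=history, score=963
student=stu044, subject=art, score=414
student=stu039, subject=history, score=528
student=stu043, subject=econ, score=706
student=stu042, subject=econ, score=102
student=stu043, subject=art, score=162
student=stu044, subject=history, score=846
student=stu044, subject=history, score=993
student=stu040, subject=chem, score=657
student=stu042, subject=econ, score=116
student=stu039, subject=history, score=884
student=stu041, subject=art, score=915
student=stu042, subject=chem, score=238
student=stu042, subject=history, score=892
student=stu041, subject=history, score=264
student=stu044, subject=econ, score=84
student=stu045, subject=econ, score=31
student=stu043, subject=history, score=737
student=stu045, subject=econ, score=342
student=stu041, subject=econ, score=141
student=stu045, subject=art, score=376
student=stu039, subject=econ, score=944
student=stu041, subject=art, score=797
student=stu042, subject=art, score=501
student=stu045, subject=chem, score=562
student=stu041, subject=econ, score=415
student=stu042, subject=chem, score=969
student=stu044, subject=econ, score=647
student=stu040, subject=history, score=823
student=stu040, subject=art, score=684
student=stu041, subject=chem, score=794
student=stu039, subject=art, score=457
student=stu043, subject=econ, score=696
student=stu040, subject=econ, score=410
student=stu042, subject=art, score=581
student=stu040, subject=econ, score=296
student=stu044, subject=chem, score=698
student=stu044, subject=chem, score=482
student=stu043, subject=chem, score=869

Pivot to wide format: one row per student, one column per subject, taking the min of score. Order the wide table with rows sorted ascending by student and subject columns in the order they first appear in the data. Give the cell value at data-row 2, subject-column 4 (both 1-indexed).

514

With rows sorted ascending by student, row 2 is student=stu040. subject columns in first-appearance order: art, history, econ, chem; column 4 is chem.
Long rows with student=stu040, subject=chem: min(514, 657) = 514.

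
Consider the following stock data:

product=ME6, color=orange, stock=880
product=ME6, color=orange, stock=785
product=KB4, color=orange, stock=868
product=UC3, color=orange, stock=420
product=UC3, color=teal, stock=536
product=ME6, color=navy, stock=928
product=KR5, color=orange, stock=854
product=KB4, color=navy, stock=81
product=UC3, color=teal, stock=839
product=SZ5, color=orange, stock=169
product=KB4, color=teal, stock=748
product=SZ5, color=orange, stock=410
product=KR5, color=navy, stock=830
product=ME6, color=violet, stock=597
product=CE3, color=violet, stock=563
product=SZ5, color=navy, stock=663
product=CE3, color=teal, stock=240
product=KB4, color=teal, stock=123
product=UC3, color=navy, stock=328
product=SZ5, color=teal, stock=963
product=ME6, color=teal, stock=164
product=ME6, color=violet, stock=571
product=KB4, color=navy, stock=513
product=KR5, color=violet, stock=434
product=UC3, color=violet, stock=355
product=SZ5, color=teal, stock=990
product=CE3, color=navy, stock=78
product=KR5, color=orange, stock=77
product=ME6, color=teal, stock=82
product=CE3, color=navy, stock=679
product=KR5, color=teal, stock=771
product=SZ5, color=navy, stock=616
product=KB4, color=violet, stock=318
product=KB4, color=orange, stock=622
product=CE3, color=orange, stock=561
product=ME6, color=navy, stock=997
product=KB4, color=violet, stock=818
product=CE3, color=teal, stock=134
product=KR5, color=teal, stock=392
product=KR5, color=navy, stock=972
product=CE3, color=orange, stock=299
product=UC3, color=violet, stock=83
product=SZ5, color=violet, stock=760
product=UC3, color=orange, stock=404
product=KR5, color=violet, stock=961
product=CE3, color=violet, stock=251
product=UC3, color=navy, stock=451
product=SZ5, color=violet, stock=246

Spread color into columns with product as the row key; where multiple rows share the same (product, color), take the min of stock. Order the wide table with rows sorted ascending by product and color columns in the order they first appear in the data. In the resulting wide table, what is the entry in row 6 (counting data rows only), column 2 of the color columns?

With rows sorted ascending by product, row 6 is product=UC3. color columns in first-appearance order: orange, teal, navy, violet; column 2 is teal.
Long rows with product=UC3, color=teal: min(536, 839) = 536.

536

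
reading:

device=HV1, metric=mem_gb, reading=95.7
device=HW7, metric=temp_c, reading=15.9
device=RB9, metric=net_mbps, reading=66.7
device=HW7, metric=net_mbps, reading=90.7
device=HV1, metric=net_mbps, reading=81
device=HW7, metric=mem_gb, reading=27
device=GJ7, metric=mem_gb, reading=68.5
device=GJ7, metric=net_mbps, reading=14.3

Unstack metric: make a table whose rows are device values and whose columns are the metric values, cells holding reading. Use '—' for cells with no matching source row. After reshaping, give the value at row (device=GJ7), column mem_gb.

68.5

The long row with device=GJ7, metric=mem_gb has reading=68.5.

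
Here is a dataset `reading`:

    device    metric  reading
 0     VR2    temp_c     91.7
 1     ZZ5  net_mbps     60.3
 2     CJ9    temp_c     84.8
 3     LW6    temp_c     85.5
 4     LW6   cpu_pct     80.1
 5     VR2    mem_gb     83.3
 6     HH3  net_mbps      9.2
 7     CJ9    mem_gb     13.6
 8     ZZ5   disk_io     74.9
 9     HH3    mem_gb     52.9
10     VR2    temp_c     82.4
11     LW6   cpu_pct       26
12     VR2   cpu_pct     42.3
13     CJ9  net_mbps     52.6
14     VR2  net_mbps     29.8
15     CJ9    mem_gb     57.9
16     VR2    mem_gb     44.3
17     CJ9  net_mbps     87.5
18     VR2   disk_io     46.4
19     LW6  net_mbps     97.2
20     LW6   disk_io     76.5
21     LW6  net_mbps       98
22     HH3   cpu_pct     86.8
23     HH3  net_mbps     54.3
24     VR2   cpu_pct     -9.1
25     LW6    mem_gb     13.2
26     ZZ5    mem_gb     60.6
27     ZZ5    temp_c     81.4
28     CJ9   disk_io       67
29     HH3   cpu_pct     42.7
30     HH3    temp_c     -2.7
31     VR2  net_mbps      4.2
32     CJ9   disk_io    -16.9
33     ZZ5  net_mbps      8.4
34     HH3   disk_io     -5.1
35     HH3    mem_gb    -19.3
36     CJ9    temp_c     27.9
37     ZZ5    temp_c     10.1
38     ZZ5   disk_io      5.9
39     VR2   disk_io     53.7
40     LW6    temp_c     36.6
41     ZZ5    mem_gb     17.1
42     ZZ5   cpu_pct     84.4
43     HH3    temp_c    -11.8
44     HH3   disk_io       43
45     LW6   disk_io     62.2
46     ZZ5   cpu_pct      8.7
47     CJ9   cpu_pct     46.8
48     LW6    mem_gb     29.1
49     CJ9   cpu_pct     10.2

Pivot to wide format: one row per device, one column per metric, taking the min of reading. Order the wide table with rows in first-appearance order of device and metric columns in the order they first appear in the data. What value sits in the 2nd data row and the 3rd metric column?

With rows in first-appearance order of device, row 2 is device=ZZ5. metric columns in first-appearance order: temp_c, net_mbps, cpu_pct, mem_gb, disk_io; column 3 is cpu_pct.
Long rows with device=ZZ5, metric=cpu_pct: min(84.4, 8.7) = 8.7.

8.7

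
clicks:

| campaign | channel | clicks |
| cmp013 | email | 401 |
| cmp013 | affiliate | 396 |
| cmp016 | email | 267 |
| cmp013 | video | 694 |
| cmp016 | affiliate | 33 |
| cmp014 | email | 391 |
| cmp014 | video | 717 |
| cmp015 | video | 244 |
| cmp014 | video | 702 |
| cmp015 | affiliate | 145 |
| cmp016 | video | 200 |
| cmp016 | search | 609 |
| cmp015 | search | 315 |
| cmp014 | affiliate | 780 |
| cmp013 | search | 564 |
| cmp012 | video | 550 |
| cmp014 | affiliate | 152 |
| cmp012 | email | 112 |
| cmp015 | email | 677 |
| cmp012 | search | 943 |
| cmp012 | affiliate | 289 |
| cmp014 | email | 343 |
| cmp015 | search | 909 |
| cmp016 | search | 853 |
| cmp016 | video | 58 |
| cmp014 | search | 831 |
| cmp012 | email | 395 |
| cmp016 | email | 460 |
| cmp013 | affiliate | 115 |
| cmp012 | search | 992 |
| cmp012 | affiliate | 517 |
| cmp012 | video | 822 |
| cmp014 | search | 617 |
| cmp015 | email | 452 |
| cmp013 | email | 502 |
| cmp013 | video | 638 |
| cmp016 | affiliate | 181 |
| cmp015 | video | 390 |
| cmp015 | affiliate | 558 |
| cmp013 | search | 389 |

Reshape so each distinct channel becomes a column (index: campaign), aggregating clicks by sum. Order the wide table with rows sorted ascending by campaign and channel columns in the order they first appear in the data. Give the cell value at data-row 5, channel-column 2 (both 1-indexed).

214

With rows sorted ascending by campaign, row 5 is campaign=cmp016. channel columns in first-appearance order: email, affiliate, video, search; column 2 is affiliate.
Long rows with campaign=cmp016, channel=affiliate: 33 + 181 = 214.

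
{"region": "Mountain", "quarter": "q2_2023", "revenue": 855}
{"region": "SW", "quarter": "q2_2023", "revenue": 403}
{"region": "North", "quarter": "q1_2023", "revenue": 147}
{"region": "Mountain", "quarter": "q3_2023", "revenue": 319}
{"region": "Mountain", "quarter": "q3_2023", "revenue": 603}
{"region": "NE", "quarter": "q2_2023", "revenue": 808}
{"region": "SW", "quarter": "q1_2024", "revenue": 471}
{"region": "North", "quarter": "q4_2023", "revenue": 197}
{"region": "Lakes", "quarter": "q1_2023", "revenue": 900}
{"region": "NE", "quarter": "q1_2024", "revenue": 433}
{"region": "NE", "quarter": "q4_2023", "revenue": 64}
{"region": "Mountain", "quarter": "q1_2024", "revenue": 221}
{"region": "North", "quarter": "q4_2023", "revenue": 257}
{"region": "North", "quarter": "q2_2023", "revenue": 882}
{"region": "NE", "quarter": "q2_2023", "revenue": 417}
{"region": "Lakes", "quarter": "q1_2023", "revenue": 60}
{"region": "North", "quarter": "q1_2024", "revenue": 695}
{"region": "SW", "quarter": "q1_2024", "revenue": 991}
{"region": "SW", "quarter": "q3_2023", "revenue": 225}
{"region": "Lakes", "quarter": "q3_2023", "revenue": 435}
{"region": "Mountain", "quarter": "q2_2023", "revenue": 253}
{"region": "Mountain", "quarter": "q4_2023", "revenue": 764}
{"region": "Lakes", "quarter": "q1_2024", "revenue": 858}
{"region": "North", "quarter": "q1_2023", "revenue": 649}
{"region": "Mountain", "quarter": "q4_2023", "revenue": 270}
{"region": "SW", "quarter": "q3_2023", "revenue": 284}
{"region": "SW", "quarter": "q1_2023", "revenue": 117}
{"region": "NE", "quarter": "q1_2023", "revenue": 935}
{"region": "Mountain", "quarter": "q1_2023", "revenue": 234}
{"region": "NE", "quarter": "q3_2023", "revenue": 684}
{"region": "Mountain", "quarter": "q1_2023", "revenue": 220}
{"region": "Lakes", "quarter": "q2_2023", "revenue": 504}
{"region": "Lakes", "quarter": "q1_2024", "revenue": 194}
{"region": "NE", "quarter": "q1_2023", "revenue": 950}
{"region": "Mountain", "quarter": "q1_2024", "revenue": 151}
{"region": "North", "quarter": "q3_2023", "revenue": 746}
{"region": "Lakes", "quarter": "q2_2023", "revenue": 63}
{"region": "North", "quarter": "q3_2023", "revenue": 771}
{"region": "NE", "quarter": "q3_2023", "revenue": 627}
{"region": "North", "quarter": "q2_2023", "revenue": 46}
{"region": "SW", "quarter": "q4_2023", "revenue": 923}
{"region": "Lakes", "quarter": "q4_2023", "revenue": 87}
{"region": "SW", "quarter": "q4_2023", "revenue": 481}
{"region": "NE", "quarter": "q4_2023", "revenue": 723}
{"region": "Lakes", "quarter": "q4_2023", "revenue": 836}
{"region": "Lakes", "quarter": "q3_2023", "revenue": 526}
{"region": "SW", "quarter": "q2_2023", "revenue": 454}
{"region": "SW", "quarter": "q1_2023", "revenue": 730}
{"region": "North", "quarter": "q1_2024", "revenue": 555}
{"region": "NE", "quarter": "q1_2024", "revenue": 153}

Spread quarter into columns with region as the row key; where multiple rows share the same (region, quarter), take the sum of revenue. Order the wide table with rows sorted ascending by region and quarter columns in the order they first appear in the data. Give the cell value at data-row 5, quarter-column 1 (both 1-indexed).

857

With rows sorted ascending by region, row 5 is region=SW. quarter columns in first-appearance order: q2_2023, q1_2023, q3_2023, q1_2024, q4_2023; column 1 is q2_2023.
Long rows with region=SW, quarter=q2_2023: 403 + 454 = 857.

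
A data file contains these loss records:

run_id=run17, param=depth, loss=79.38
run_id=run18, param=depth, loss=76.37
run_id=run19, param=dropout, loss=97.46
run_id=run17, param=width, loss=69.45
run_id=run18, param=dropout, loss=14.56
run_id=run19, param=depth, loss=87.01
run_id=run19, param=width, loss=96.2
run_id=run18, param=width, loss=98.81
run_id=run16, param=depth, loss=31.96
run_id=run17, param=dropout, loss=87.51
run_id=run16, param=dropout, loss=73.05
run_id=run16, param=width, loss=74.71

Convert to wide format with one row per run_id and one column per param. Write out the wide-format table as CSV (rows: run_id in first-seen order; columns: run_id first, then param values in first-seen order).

Columns: run_id plus the 3 distinct param values (depth, dropout, width).
For example, row run17 column depth takes loss=79.38 from the long row (run17, depth).

run_id,depth,dropout,width
run17,79.38,87.51,69.45
run18,76.37,14.56,98.81
run19,87.01,97.46,96.2
run16,31.96,73.05,74.71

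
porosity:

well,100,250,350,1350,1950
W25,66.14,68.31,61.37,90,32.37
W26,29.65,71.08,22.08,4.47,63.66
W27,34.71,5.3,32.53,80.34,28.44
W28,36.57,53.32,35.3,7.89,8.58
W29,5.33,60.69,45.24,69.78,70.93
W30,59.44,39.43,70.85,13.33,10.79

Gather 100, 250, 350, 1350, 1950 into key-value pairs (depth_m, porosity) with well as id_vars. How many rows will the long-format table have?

6 well values × 5 melted columns = 30 rows.

30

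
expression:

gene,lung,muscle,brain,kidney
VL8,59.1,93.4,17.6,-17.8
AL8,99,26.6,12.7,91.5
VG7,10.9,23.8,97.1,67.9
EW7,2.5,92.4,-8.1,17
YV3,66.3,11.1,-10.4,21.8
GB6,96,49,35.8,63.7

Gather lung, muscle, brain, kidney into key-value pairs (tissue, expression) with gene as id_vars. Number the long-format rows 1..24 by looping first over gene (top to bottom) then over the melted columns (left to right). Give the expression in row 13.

24 rows total (6 × 4). Row 13: index ⌊(13-1)/4⌋ = 3 into gene → EW7; (13-1) mod 4 = 0 into the melted columns → lung.
So row 13 is (EW7, lung, 2.5); expression = 2.5.

2.5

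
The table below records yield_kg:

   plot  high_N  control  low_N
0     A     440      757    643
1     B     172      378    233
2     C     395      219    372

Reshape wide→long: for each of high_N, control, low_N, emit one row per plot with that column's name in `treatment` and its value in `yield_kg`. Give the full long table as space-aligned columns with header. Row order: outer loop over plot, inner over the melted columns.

Each (plot, column) pair becomes one row: 3 × 3 = 9 rows.
For example, (A, high_N) → yield_kg=440.

plot  treatment  yield_kg
A     high_N     440     
A     control    757     
A     low_N      643     
B     high_N     172     
B     control    378     
B     low_N      233     
C     high_N     395     
C     control    219     
C     low_N      372     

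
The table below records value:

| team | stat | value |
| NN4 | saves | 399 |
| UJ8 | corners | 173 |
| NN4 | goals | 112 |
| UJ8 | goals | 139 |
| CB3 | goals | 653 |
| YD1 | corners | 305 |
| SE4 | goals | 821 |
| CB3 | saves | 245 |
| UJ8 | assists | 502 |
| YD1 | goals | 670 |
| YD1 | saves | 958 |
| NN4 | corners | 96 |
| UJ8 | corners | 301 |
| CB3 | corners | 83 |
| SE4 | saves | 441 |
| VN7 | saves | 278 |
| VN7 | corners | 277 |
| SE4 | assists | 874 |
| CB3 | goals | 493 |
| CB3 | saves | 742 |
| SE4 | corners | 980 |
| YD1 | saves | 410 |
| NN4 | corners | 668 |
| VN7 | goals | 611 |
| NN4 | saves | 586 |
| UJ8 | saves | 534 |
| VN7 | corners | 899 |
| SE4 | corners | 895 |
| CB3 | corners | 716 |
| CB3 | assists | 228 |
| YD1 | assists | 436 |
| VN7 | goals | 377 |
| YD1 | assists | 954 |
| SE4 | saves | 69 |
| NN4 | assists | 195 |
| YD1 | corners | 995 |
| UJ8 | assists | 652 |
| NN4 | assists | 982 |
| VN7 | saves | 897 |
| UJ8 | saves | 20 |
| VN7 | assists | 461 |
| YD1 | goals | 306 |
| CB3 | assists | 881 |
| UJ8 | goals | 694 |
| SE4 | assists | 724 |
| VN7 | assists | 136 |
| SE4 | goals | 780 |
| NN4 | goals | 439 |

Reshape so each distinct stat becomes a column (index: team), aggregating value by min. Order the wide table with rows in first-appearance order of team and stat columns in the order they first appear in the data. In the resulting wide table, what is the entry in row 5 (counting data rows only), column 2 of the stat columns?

With rows in first-appearance order of team, row 5 is team=SE4. stat columns in first-appearance order: saves, corners, goals, assists; column 2 is corners.
Long rows with team=SE4, stat=corners: min(980, 895) = 895.

895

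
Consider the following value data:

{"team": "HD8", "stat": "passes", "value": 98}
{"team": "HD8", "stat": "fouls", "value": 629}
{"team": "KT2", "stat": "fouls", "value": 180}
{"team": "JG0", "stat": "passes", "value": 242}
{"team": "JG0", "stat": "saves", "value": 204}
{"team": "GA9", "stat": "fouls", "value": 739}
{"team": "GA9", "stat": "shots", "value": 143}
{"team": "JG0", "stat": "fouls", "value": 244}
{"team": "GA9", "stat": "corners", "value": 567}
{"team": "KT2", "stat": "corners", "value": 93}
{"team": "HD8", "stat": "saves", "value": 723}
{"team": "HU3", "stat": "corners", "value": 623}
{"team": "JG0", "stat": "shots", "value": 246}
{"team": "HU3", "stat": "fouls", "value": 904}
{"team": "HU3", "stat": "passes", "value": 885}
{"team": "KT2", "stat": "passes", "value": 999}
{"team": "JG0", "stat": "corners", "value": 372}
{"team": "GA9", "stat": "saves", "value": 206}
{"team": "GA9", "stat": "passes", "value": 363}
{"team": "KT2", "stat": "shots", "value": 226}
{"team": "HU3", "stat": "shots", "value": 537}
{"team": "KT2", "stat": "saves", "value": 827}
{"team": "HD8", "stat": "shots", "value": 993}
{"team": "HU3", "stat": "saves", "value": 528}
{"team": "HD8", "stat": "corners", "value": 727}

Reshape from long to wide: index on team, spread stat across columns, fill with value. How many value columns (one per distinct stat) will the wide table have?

5 distinct stat values: corners, fouls, saves, passes, shots.

5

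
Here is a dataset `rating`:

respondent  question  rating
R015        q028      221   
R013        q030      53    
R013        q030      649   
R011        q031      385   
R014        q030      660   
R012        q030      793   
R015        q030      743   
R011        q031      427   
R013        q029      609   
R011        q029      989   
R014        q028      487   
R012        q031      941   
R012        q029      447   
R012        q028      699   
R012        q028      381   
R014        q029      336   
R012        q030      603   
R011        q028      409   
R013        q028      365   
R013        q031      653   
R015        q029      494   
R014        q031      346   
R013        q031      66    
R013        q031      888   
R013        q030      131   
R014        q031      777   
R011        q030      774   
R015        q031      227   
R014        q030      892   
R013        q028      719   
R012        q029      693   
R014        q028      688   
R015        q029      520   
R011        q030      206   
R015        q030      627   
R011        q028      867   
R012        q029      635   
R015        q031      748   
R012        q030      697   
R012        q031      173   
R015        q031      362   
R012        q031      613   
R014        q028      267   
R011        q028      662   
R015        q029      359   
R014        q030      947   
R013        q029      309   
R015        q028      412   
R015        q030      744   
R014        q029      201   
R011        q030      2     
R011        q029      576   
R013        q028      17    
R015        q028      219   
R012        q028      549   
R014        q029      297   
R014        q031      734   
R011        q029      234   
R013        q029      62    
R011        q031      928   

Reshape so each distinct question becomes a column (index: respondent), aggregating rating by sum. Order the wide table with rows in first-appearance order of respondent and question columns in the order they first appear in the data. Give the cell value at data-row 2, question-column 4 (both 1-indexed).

980

With rows in first-appearance order of respondent, row 2 is respondent=R013. question columns in first-appearance order: q028, q030, q031, q029; column 4 is q029.
Long rows with respondent=R013, question=q029: 609 + 309 + 62 = 980.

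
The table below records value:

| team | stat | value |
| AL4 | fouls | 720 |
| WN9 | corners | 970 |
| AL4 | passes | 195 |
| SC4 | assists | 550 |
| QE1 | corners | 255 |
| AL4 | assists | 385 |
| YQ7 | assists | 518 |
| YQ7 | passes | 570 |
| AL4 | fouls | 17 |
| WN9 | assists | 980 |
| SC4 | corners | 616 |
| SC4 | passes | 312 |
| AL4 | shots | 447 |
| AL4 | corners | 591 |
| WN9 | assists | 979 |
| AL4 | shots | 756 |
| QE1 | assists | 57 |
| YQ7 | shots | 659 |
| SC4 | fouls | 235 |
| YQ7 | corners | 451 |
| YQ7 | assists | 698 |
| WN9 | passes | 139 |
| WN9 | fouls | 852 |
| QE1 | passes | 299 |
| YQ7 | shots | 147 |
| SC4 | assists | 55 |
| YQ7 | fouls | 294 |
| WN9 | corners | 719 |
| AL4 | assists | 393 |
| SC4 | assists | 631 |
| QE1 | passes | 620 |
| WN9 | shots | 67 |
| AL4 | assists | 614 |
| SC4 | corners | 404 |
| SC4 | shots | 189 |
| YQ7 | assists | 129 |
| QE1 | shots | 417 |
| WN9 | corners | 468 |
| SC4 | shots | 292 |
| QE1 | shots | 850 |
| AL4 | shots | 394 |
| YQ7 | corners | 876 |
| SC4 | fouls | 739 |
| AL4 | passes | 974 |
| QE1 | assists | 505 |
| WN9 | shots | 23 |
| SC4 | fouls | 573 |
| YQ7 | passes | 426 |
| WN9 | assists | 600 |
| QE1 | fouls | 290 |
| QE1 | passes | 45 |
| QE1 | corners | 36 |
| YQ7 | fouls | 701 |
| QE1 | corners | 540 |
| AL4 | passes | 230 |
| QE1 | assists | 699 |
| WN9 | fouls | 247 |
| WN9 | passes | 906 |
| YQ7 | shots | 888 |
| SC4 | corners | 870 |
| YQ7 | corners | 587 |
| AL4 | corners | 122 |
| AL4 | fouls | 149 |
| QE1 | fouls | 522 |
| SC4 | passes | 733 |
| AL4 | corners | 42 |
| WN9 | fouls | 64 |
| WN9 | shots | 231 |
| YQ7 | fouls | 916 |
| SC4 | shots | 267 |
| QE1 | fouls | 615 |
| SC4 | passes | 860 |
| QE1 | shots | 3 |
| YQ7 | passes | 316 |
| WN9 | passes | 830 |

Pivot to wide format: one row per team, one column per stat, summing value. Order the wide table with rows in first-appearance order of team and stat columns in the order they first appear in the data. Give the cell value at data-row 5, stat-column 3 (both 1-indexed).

With rows in first-appearance order of team, row 5 is team=YQ7. stat columns in first-appearance order: fouls, corners, passes, assists, shots; column 3 is passes.
Long rows with team=YQ7, stat=passes: 570 + 426 + 316 = 1312.

1312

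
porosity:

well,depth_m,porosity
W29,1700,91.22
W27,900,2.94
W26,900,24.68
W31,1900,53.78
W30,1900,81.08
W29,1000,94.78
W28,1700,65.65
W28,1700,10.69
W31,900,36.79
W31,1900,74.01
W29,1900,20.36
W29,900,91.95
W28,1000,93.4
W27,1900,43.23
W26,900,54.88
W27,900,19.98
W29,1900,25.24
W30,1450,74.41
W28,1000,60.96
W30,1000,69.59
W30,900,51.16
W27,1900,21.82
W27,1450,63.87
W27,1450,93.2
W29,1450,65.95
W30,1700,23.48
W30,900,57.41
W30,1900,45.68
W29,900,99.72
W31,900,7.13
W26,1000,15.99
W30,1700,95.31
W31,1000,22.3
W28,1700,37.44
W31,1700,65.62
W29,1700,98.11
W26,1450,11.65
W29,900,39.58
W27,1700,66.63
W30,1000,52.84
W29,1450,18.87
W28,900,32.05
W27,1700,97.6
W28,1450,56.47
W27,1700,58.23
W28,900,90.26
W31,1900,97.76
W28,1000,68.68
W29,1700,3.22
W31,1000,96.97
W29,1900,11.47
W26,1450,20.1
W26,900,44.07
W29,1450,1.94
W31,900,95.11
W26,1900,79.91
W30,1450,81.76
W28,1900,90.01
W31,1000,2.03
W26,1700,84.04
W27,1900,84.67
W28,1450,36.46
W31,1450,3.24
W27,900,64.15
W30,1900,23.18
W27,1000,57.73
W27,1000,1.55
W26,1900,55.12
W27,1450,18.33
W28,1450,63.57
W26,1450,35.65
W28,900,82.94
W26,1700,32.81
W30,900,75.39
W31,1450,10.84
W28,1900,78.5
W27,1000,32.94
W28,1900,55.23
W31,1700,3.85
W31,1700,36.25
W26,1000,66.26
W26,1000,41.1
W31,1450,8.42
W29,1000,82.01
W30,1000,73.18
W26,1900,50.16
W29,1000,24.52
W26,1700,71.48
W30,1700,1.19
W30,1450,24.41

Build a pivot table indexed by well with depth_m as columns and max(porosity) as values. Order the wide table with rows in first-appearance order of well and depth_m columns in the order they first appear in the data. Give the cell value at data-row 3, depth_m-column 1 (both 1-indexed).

With rows in first-appearance order of well, row 3 is well=W26. depth_m columns in first-appearance order: 1700, 900, 1900, 1000, 1450; column 1 is 1700.
Long rows with well=W26, depth_m=1700: max(84.04, 32.81, 71.48) = 84.04.

84.04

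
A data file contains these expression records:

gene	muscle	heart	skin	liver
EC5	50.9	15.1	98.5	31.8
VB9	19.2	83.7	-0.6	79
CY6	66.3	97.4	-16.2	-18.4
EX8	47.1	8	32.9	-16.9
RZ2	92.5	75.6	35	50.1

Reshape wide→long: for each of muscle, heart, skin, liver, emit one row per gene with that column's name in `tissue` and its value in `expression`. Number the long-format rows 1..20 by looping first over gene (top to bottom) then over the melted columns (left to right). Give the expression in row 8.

20 rows total (5 × 4). Row 8: index ⌊(8-1)/4⌋ = 1 into gene → VB9; (8-1) mod 4 = 3 into the melted columns → liver.
So row 8 is (VB9, liver, 79); expression = 79.

79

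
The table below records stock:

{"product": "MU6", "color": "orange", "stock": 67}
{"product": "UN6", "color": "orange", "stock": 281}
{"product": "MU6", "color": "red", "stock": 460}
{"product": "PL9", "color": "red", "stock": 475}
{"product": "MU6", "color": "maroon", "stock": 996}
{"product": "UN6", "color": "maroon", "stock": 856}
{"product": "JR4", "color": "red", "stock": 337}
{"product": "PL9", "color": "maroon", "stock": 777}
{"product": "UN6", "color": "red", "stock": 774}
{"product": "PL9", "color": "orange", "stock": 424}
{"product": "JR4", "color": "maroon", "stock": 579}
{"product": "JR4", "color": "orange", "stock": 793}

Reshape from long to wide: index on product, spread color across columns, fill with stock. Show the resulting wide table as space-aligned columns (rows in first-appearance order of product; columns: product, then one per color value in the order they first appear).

product  orange  red  maroon
MU6      67      460  996   
UN6      281     774  856   
PL9      424     475  777   
JR4      793     337  579   

Columns: product plus the 3 distinct color values (orange, red, maroon).
For example, row MU6 column orange takes stock=67 from the long row (MU6, orange).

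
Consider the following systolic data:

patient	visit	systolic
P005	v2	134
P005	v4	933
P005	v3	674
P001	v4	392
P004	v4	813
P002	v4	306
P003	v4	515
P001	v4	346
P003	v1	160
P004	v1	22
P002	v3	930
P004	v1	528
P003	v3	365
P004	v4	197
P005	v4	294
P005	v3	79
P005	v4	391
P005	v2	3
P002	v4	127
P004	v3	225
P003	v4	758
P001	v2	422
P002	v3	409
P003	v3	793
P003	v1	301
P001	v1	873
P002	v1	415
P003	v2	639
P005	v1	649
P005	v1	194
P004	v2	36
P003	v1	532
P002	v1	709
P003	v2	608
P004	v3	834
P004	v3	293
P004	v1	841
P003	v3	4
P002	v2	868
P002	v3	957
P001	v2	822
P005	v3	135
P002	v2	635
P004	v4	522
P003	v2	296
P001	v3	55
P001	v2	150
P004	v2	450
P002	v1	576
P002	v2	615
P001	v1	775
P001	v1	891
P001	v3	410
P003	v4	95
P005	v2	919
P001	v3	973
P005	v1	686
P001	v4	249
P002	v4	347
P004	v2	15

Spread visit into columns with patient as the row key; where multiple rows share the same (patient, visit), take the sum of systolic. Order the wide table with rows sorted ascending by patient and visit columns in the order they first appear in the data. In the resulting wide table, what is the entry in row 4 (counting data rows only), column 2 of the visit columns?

With rows sorted ascending by patient, row 4 is patient=P004. visit columns in first-appearance order: v2, v4, v3, v1; column 2 is v4.
Long rows with patient=P004, visit=v4: 813 + 197 + 522 = 1532.

1532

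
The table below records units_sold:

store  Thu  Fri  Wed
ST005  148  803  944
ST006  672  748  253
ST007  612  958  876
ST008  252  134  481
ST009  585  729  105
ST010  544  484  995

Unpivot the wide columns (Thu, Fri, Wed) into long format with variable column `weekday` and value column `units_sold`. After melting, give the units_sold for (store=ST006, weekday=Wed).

Unpivoting turns each (store, wide-column) pair into one long row.
The wide cell at row ST006, column Wed holds 253, so the long row (ST006, Wed) has units_sold=253.

253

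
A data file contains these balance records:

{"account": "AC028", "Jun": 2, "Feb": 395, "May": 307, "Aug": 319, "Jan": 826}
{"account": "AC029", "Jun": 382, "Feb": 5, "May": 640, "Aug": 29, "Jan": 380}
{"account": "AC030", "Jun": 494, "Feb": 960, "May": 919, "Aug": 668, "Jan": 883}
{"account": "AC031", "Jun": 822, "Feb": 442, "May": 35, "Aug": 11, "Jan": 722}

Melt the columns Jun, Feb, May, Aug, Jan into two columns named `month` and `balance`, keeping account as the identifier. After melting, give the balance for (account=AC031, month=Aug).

Unpivoting turns each (account, wide-column) pair into one long row.
The wide cell at row AC031, column Aug holds 11, so the long row (AC031, Aug) has balance=11.

11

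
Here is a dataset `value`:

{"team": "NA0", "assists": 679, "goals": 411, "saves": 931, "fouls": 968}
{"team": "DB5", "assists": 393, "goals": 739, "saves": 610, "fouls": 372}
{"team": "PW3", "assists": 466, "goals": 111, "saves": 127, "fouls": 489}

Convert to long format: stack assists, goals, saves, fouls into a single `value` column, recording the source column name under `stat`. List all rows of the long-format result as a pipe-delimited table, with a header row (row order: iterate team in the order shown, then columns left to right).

Each (team, column) pair becomes one row: 3 × 4 = 12 rows.
For example, (NA0, assists) → value=679.

| team | stat | value |
| NA0 | assists | 679 |
| NA0 | goals | 411 |
| NA0 | saves | 931 |
| NA0 | fouls | 968 |
| DB5 | assists | 393 |
| DB5 | goals | 739 |
| DB5 | saves | 610 |
| DB5 | fouls | 372 |
| PW3 | assists | 466 |
| PW3 | goals | 111 |
| PW3 | saves | 127 |
| PW3 | fouls | 489 |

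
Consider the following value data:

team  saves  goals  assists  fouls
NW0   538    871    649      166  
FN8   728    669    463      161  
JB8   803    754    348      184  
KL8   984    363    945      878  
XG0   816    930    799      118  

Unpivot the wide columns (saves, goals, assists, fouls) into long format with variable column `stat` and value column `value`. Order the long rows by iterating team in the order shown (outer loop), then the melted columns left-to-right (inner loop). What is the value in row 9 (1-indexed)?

20 rows total (5 × 4). Row 9: index ⌊(9-1)/4⌋ = 2 into team → JB8; (9-1) mod 4 = 0 into the melted columns → saves.
So row 9 is (JB8, saves, 803); value = 803.

803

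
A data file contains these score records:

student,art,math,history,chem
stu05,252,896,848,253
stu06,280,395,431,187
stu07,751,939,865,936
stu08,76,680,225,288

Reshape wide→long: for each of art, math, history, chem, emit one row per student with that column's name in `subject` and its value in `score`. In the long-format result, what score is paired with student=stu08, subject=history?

Unpivoting turns each (student, wide-column) pair into one long row.
The wide cell at row stu08, column history holds 225, so the long row (stu08, history) has score=225.

225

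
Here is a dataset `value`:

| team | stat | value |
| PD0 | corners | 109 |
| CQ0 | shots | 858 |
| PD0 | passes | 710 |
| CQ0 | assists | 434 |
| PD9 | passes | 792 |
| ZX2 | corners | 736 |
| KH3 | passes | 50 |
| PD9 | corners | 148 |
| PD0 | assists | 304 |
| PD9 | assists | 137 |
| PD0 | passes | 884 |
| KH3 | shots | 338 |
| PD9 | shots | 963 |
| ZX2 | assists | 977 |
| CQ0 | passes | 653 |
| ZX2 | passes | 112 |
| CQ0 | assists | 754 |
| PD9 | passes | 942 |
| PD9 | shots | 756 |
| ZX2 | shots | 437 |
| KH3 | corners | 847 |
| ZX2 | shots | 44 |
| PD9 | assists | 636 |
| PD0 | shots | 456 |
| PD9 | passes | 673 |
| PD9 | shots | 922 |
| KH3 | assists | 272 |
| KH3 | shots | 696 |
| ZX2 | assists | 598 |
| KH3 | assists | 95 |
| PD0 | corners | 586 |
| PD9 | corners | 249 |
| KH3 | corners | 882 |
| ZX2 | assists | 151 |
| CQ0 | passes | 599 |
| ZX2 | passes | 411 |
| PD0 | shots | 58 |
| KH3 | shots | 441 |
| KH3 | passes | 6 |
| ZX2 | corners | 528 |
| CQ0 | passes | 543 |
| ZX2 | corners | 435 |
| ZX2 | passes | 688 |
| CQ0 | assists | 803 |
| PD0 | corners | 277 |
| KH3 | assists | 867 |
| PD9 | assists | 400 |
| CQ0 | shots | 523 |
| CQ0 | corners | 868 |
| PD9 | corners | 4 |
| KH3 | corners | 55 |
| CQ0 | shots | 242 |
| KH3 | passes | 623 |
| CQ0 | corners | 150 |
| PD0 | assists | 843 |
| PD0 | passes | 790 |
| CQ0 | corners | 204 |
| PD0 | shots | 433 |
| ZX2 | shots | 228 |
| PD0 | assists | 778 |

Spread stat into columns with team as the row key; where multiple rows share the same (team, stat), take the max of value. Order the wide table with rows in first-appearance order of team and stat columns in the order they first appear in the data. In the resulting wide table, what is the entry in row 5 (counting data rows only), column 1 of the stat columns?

882

With rows in first-appearance order of team, row 5 is team=KH3. stat columns in first-appearance order: corners, shots, passes, assists; column 1 is corners.
Long rows with team=KH3, stat=corners: max(847, 882, 55) = 882.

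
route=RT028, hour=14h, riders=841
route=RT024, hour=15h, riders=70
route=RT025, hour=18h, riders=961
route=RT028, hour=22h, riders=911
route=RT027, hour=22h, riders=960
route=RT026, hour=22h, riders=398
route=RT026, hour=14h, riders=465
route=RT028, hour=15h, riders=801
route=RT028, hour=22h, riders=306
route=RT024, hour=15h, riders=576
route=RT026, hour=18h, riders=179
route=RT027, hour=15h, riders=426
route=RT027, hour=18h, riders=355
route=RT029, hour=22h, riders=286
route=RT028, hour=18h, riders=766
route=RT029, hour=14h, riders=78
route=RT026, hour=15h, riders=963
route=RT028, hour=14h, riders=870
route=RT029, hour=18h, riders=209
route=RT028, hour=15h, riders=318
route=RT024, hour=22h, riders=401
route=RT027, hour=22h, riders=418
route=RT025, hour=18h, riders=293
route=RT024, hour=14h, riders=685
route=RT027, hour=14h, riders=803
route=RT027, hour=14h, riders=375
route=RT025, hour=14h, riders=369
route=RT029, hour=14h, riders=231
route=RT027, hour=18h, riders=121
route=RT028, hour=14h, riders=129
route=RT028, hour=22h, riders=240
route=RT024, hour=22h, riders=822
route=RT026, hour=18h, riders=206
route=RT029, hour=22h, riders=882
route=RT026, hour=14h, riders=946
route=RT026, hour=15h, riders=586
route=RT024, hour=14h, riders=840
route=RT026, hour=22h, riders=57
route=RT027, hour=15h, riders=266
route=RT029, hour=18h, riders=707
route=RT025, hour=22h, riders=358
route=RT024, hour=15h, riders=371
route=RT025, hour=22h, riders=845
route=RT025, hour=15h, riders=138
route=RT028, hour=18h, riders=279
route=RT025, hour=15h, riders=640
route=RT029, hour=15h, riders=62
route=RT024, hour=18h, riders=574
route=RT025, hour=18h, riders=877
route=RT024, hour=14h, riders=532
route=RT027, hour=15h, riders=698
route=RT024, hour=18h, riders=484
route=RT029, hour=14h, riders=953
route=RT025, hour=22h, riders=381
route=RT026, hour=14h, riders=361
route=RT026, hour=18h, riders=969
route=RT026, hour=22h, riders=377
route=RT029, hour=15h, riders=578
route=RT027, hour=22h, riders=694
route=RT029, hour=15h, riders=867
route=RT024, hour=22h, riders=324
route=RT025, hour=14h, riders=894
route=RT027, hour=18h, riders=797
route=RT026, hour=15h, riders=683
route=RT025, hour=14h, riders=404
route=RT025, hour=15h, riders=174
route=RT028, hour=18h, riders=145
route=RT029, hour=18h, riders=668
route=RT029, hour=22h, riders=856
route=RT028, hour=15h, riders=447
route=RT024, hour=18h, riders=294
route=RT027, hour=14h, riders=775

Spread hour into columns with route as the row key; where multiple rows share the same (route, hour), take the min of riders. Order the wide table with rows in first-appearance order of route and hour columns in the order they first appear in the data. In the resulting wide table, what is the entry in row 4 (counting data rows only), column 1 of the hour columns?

375

With rows in first-appearance order of route, row 4 is route=RT027. hour columns in first-appearance order: 14h, 15h, 18h, 22h; column 1 is 14h.
Long rows with route=RT027, hour=14h: min(803, 375, 775) = 375.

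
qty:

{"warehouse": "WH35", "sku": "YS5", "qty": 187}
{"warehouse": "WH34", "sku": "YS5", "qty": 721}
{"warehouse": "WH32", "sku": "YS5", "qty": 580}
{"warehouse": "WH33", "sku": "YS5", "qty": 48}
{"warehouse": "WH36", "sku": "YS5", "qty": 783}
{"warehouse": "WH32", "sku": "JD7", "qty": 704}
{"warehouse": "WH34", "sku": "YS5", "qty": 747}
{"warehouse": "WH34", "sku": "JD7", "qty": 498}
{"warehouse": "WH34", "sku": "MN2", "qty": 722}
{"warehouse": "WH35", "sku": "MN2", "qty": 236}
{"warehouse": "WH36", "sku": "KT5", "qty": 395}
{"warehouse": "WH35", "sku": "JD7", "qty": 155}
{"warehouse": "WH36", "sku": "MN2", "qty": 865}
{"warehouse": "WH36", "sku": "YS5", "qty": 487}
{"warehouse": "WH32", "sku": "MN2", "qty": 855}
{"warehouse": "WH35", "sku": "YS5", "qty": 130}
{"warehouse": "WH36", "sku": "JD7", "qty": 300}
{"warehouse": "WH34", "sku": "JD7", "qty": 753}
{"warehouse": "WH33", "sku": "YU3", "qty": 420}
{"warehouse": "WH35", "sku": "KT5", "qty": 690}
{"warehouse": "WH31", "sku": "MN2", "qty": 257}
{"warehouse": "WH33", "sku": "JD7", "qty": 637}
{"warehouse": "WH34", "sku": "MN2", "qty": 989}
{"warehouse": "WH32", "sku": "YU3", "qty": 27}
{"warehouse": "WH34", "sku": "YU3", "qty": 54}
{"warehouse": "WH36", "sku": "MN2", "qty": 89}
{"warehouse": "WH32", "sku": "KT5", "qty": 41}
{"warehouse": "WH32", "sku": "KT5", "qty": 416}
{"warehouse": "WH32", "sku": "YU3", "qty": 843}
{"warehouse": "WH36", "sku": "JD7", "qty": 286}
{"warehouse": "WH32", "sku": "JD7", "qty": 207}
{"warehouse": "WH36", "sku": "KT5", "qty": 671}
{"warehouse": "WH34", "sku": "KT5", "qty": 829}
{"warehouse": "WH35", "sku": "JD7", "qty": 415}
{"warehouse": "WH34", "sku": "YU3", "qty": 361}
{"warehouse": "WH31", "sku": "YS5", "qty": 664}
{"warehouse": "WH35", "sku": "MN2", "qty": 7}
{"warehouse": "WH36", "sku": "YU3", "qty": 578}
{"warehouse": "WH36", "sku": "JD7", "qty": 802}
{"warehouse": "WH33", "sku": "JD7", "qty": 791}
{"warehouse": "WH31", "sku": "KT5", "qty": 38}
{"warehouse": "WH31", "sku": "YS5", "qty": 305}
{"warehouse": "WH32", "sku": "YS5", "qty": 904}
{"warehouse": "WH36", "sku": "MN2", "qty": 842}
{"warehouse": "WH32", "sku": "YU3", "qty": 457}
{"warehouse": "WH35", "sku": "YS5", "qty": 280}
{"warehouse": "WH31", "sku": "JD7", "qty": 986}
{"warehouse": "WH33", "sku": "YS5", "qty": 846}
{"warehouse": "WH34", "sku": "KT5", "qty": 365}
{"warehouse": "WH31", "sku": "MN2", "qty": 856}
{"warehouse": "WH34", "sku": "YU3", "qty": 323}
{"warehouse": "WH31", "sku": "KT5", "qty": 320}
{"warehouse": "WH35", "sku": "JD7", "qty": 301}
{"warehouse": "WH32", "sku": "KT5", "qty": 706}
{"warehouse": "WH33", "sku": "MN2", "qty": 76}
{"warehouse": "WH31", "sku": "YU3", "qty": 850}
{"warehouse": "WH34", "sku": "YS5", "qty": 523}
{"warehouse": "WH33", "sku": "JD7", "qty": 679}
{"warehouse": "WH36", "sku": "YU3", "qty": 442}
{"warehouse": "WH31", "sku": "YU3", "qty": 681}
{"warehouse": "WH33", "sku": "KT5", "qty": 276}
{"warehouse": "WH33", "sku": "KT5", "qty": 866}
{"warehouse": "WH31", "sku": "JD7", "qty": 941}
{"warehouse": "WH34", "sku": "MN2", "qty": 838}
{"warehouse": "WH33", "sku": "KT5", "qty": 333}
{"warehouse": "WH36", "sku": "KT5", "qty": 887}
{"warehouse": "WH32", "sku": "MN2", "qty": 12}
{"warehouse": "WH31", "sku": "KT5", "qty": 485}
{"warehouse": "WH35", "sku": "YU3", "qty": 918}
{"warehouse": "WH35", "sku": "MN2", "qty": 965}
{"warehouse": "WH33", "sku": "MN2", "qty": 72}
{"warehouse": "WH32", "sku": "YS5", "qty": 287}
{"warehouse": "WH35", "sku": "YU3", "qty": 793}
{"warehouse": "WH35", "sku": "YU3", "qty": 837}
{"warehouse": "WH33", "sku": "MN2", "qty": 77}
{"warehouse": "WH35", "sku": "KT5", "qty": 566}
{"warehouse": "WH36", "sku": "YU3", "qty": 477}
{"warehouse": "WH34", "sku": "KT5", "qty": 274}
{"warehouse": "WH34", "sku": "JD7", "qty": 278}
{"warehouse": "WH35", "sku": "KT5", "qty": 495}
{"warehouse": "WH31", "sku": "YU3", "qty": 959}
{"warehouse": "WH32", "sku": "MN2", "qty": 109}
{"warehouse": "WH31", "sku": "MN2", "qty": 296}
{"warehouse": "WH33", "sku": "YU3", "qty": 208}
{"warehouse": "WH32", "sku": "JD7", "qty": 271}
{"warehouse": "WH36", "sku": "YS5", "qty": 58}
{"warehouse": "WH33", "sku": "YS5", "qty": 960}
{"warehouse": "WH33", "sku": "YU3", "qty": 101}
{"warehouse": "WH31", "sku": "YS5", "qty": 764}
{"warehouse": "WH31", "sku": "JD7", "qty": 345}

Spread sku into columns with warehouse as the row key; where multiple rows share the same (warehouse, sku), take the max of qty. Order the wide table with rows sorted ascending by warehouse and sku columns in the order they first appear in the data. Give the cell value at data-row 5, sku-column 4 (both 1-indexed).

With rows sorted ascending by warehouse, row 5 is warehouse=WH35. sku columns in first-appearance order: YS5, JD7, MN2, KT5, YU3; column 4 is KT5.
Long rows with warehouse=WH35, sku=KT5: max(690, 566, 495) = 690.

690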